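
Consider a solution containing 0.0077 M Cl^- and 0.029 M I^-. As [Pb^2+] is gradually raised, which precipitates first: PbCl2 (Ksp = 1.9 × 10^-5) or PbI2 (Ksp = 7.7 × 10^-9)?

Precipitation of each salt starts when its ion product equals its Ksp.
For PbCl2: 1.9 × 10^-5 = (0.0077)^2 × [Pb^2+]  ⇒  [Pb^2+] = 3.2 x 10^-1 M.
For PbI2: 7.7 × 10^-9 = (0.029)^2 × [Pb^2+]  ⇒  [Pb^2+] = 9.2 × 10^-6 M.
The salt with the lower threshold [Pb^2+] precipitates first: PbI2.

PbI2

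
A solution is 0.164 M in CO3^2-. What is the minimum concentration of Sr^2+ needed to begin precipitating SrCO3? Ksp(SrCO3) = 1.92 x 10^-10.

SrCO3(s) ⇌ Sr^2+(aq) + CO3^2-(aq)
Ksp = [Sr^2+][CO3^2-]
Precipitation begins when Q = Ksp. With [CO3^2-] = 0.164 M:
1.92 x 10^-10 = (0.164) × [Sr^2+]
[Sr^2+] = (1.92 x 10^-10 / 1.64 x 10^-1) = 1.17 × 10^-9 M

[Sr^2+] = 1.17 x 10^-9 M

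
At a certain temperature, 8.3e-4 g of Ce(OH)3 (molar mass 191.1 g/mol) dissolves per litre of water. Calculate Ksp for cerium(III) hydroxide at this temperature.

9.6e-21

Molar solubility s = (8.3 × 10^-4 g/L) / (191.1 g/mol) = 4.34 x 10^-6 M.
Ce(OH)3(s) ⇌ Ce^3+ + 3 OH^-
If s mol/L of Ce(OH)3 dissolves, [Ce^3+] = s and [OH^-] = 3s.
Ksp = [Ce^3+][OH^-]^3
Substituting: Ksp = s(3s)^3 = 27s^4
With s = 4.34 × 10^-6: Ksp = 9.6 × 10^-21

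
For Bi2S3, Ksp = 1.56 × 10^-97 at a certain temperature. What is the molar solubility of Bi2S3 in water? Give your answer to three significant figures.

1.71 x 10^-20 M

Bi2S3(s) ⇌ 2 Bi^3+(aq) + 3 S^2-(aq)
Ksp = [Bi^3+]^2[S^2-]^3
With molar solubility s: [Bi^3+] = 2s, [S^2-] = 3s.
So Ksp = (2s)^2 × (3s)^3 = 108s^5
s = (1.56 × 10^-97 / 108)^(1/5) = 1.71 × 10^-20 M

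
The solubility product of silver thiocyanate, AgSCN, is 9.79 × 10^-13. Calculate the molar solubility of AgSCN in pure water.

AgSCN(s) <=> Ag^+ + SCN^-
Ksp = [Ag^+][SCN^-]
If s mol/L of AgSCN dissolves, [Ag^+] = s and [SCN^-] = s.
Ksp = s × s = s^2
s = √(9.79 × 10^-13) = 9.89 x 10^-7 M

s ≈ 9.89 x 10^-7 M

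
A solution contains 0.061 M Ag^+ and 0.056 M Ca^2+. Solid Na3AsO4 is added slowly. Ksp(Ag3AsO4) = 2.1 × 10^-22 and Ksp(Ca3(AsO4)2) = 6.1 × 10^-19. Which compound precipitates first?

Ag3AsO4

Precipitation of each salt starts when its ion product equals its Ksp.
For Ag3AsO4: 2.1 × 10^-22 = (0.061)^3 × [AsO4^3-]  ⇒  [AsO4^3-] = 9.3 × 10^-19 M.
For Ca3(AsO4)2: 6.1 × 10^-19 = (0.056)^3 × [AsO4^3-]^2  ⇒  [AsO4^3-] = 5.9 × 10^-8 M.
The salt with the lower threshold [AsO4^3-] precipitates first: Ag3AsO4.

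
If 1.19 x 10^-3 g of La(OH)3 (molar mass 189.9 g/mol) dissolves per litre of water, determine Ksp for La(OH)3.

Molar solubility s = (1.19 x 10^-3 g/L) / (189.9 g/mol) = 6.266 x 10^-6 M.
La(OH)3(s) ⇌ La^3+(aq) + 3 OH^-(aq)
For each mole of La(OH)3 that dissolves: [La^3+] = s, [OH^-] = 3s.
Ksp = [La^3+][OH^-]^3
So Ksp = s × (3s)^3 = 27s^4
Ksp = 27 × (6.266 x 10^-6)^4 = 4.16 × 10^-20

4.16e-20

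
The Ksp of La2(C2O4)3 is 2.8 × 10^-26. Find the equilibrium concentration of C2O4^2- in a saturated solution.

[C2O4^2-] = 9.1 x 10^-6 M

La2(C2O4)3(s) <=> 2 La^3+(aq) + 3 C2O4^2-(aq)
Ksp = [La^3+]^2[C2O4^2-]^3
With molar solubility s: [La^3+] = 2s, [C2O4^2-] = 3s.
Substituting: Ksp = (2s)^2(3s)^3 = 108s^5
Solving, s = (2.8 × 10^-26/108)^(1/5) = 3.04 x 10^-6 M
[C2O4^2-] = 3s = 9.1 × 10^-6 M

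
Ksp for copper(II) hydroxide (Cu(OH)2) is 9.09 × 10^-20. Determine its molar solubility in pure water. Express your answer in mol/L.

Cu(OH)2(s) <=> Cu^2+(aq) + 2 OH^-(aq)
Ksp = [Cu^2+][OH^-]^2
Let s = molar solubility. Then [Cu^2+] = s and [OH^-] = 2s.
Substituting: Ksp = s(2s)^2 = 4s^3
Solving, s = (9.09 × 10^-20/4)^(1/3) = 2.83 × 10^-7 M

s ≈ 2.83e-7 M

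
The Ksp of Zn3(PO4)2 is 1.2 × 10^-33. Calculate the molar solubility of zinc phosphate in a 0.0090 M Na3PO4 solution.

Zn3(PO4)2(s) <=> 3 Zn^2+ + 2 PO4^3-
Ksp = [Zn^2+]^3[PO4^3-]^2
Let s = moles of Zn3(PO4)2 that dissolve per litre. [Zn^2+] = 3s, [PO4^3-] = 0.0090 + 2s ≈ 0.0090 (since PO4^3- from Na3PO4 dominates).
Ksp ≈ (3s)^3 × (0.0090)^2
s = 8.2 x 10^-11 M
Check: 2s = 1.6 × 10^-10 ≪ 0.0090, so the approximation is valid.

8.2e-11 M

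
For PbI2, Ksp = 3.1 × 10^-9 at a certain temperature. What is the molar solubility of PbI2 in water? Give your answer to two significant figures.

9.2 x 10^-4 M

PbI2(s) ⇌ Pb^2+(aq) + 2 I^-(aq)
Ksp = [Pb^2+][I^-]^2
With molar solubility s: [Pb^2+] = s, [I^-] = 2s.
Ksp = s(2s)^2 = 4s^3
s^3 = 3.1 × 10^-9 / 4, so s = 9.2 × 10^-4 M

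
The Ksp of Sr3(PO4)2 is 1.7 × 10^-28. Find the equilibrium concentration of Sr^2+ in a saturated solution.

3.3 × 10^-6 M

Sr3(PO4)2(s) ⇌ 3 Sr^2+ + 2 PO4^3-
Ksp = [Sr^2+]^3[PO4^3-]^2
For each mole of Sr3(PO4)2 that dissolves: [Sr^2+] = 3s, [PO4^3-] = 2s.
Ksp = (3s)^3(2s)^2 = 108s^5
Solving, s = (1.7 × 10^-28/108)^(1/5) = 1.09 x 10^-6 M
[Sr^2+] = 3s = 3.3 × 10^-6 M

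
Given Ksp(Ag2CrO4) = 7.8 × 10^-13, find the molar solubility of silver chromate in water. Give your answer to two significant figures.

s ≈ 5.8 × 10^-5 M

Ag2CrO4(s) ⇌ 2 Ag^+ + CrO4^2-
Ksp = [Ag^+]^2[CrO4^2-]
For each mole of Ag2CrO4 that dissolves: [Ag^+] = 2s, [CrO4^2-] = s.
So Ksp = (2s)^2 × s = 4s^3
s = (7.8 × 10^-13 / 4)^(1/3) = 5.8 × 10^-5 M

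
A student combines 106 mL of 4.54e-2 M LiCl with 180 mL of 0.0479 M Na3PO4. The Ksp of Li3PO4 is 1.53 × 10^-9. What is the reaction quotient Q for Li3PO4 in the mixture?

Total volume = 106 + 180 = 286 mL.
[Li^+] = 4.54 × 10^-2 × (106/286) = 1.683 x 10^-2 M
[PO4^3-] = 4.79 x 10^-2 × (180/286) = 3.015 × 10^-2 M
Li3PO4(s) ⇌ 3 Li^+(aq) + PO4^3-(aq), so Q = [Li^+]^3[PO4^3-]
Q = (1.683 × 10^-2)^3(3.015 × 10^-2) = 1.44 × 10^-7
Q > Ksp, so Li3PO4 will precipitate.

Q = 1.44e-7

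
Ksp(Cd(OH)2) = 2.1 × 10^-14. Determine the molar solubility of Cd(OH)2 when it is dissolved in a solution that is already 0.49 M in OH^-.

Cd(OH)2(s) ⇌ Cd^2+ + 2 OH^-
Ksp = [Cd^2+][OH^-]^2
Let s = moles of Cd(OH)2 that dissolve per litre. [Cd^2+] = s, [OH^-] = 0.49 + 2s ≈ 0.49 (since the OH^- already present dominates).
Ksp ≈ s × (0.49)^2
s = 8.7 × 10^-14 M
Check: 2s = 1.7 x 10^-13 ≪ 0.49, so the approximation is valid.

8.7 x 10^-14 M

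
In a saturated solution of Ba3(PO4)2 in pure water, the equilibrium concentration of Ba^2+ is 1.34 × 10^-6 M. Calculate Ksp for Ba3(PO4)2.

Ksp ≈ 1.92e-30

Ba3(PO4)2(s) ⇌ 3 Ba^2+(aq) + 2 PO4^3-(aq)
Stoichiometry gives [PO4^3-] = (2/3)[Ba^2+] = 8.933 × 10^-7 M.
Ksp = [Ba^2+]^3[PO4^3-]^2
Ksp = (1.34 × 10^-6)^3 × (8.933 × 10^-7)^2 = 1.92 x 10^-30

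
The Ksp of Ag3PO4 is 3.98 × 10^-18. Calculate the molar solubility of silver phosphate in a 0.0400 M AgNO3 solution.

Ag3PO4(s) ⇌ 3 Ag^+(aq) + PO4^3-(aq)
Ksp = [Ag^+]^3[PO4^3-]
Let s = moles of Ag3PO4 that dissolve per litre. [Ag^+] = 0.0400 + 3s ≈ 0.0400, [PO4^3-] = s (since Ag^+ from AgNO3 dominates).
Ksp ≈ (0.0400)^3 × s
s = 6.22 x 10^-14 M
Check: 3s = 1.9 × 10^-13 ≪ 0.0400, so the approximation is valid.

s ≈ 6.22e-14 M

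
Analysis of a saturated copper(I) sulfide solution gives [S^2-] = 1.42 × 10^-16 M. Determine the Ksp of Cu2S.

1.15 x 10^-47

Cu2S(s) ⇌ 2 Cu^+(aq) + S^2-(aq)
Stoichiometry gives [Cu^+] = (2/1)[S^2-] = 2.840 x 10^-16 M.
Ksp = [Cu^+]^2[S^2-]
Ksp = (2.840 x 10^-16)^2 × 1.42 × 10^-16 = 1.15 x 10^-47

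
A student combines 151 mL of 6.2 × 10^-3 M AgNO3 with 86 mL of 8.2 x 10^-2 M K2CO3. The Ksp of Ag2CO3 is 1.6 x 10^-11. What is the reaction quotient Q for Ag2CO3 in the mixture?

Q = 4.6 x 10^-7

Total volume = 151 + 86 = 237 mL.
[Ag^+] = 6.2 × 10^-3 × (151/237) = 3.95 × 10^-3 M
[CO3^2-] = 8.2 x 10^-2 × (86/237) = 2.98 x 10^-2 M
Ag2CO3(s) <=> 2 Ag^+ + CO3^2-, so Q = [Ag^+]^2[CO3^2-]
Q = (3.95 × 10^-3)^2(2.98 × 10^-2) = 4.6 × 10^-7
Q > Ksp, so Ag2CO3 will precipitate.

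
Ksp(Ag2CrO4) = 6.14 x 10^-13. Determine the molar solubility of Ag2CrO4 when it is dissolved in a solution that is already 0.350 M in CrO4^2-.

s = 6.62 × 10^-7 M

Ag2CrO4(s) ⇌ 2 Ag^+ + CrO4^2-
Ksp = [Ag^+]^2[CrO4^2-]
Let s = moles of Ag2CrO4 that dissolve per litre. [Ag^+] = 2s, [CrO4^2-] = 0.350 + s ≈ 0.350 (Ksp is small, so little additional dissolves).
Ksp ≈ (2s)^2 × 0.350
s = 6.62 × 10^-7 M
Check: s = 6.6 × 10^-7 ≪ 0.350, so the approximation is valid.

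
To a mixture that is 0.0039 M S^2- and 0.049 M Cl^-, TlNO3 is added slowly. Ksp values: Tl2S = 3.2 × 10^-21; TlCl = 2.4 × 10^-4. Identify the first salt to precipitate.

Each salt begins to precipitate when Q = Ksp, i.e. when [Tl^+] reaches its threshold.
For Tl2S: 3.2 × 10^-21 = 0.0039 × [Tl^+]^2  ⇒  [Tl^+] = 9.1 x 10^-10 M.
For TlCl: 2.4 × 10^-4 = 0.049 × [Tl^+]  ⇒  [Tl^+] = 4.9 x 10^-3 M.
The salt with the lower threshold [Tl^+] precipitates first: Tl2S.

Tl2S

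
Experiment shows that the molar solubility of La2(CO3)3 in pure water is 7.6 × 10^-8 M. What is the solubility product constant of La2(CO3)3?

Ksp ≈ 2.7e-34

La2(CO3)3(s) ⇌ 2 La^3+ + 3 CO3^2-
For each mole of La2(CO3)3 that dissolves: [La^3+] = 2s, [CO3^2-] = 3s.
Ksp = [La^3+]^2[CO3^2-]^3
Substituting: Ksp = (2s)^2(3s)^3 = 108s^5
With s = 7.6 × 10^-8: Ksp = 2.7 × 10^-34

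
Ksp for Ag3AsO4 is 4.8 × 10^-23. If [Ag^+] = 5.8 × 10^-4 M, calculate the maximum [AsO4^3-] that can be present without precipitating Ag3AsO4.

Ag3AsO4(s) ⇌ 3 Ag^+ + AsO4^3-
Ksp = [Ag^+]^3[AsO4^3-]
Precipitation begins when Q = Ksp. With [Ag^+] = 5.8 × 10^-4 M:
4.8 × 10^-23 = (5.8 × 10^-4)^3 × [AsO4^3-]
[AsO4^3-] = (4.8 × 10^-23 / 1.95 × 10^-10) = 2.5 × 10^-13 M

[AsO4^3-] ≈ 2.5e-13 M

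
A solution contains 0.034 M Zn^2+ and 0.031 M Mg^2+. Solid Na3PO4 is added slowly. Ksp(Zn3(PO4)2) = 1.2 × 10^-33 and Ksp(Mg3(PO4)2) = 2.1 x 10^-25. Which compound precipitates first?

Precipitation of each salt starts when its ion product equals its Ksp.
For Zn3(PO4)2: 1.2 × 10^-33 = (0.034)^3 × [PO4^3-]^2  ⇒  [PO4^3-] = 5.5 × 10^-15 M.
For Mg3(PO4)2: 2.1 x 10^-25 = (0.031)^3 × [PO4^3-]^2  ⇒  [PO4^3-] = 8.4 × 10^-11 M.
The salt with the lower threshold [PO4^3-] precipitates first: Zn3(PO4)2.

Zn3(PO4)2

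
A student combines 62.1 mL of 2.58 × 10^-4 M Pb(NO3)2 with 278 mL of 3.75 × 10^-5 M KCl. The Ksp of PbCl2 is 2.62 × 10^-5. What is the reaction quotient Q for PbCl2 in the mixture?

Total volume = 62.1 + 278 = 340.1 mL.
[Pb^2+] = 2.58 × 10^-4 × (62.1/340.1) = 4.711 × 10^-5 M
[Cl^-] = 3.75 × 10^-5 × (278/340.1) = 3.065 x 10^-5 M
PbCl2(s) <=> Pb^2+(aq) + 2 Cl^-(aq), so Q = [Pb^2+][Cl^-]^2
Q = (4.711 × 10^-5)(3.065 × 10^-5)^2 = 4.43 x 10^-14
Q < Ksp, so no precipitate of PbCl2 forms.

Q = 4.43e-14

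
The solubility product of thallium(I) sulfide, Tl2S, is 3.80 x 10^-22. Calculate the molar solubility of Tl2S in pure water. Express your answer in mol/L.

Tl2S(s) ⇌ 2 Tl^+ + S^2-
Ksp = [Tl^+]^2[S^2-]
If s mol/L of Tl2S dissolves, [Tl^+] = 2s and [S^2-] = s.
Ksp = (2s)^2s = 4s^3
s = (3.80 x 10^-22 / 4)^(1/3) = 4.56 × 10^-8 M

s ≈ 4.56 x 10^-8 M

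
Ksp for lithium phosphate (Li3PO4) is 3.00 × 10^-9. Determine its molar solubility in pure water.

s = 3.25 × 10^-3 M

Li3PO4(s) <=> 3 Li^+ + PO4^3-
Ksp = [Li^+]^3[PO4^3-]
For each mole of Li3PO4 that dissolves: [Li^+] = 3s, [PO4^3-] = s.
So Ksp = (3s)^3 × s = 27s^4
Solving, s = (3.00 × 10^-9/27)^(1/4) = 3.25 × 10^-3 M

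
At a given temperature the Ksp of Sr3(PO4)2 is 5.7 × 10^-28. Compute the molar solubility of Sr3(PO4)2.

1.4e-6 M

Sr3(PO4)2(s) ⇌ 3 Sr^2+ + 2 PO4^3-
Ksp = [Sr^2+]^3[PO4^3-]^2
Let s = molar solubility. Then [Sr^2+] = 3s and [PO4^3-] = 2s.
Substituting: Ksp = (3s)^3(2s)^2 = 108s^5
s = (5.7 × 10^-28 / 108)^(1/5) = 1.4 × 10^-6 M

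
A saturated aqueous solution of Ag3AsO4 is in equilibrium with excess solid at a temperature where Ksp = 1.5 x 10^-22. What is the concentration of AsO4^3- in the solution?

Ag3AsO4(s) ⇌ 3 Ag^+ + AsO4^3-
Ksp = [Ag^+]^3[AsO4^3-]
With molar solubility s: [Ag^+] = 3s, [AsO4^3-] = s.
So Ksp = (3s)^3 × s = 27s^4
s = (1.5 x 10^-22 / 27)^(1/4) = 1.54 x 10^-6 M
[AsO4^3-] = s = 1.5 x 10^-6 M

[AsO4^3-] = 1.5e-6 M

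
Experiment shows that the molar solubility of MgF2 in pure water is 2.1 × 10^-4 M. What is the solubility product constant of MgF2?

3.7 × 10^-11

MgF2(s) <=> Mg^2+(aq) + 2 F^-(aq)
For each mole of MgF2 that dissolves: [Mg^2+] = s, [F^-] = 2s.
Ksp = [Mg^2+][F^-]^2
Ksp = s(2s)^2 = 4s^3
Ksp = 4 × (2.1 × 10^-4)^3 = 3.7 × 10^-11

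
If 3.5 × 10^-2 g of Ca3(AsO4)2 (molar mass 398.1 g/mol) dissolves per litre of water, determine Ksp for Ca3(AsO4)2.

Ksp ≈ 5.7 x 10^-19

Molar solubility s = (3.5 × 10^-2 g/L) / (398.1 g/mol) = 8.79 × 10^-5 M.
Ca3(AsO4)2(s) ⇌ 3 Ca^2+ + 2 AsO4^3-
If s mol/L of Ca3(AsO4)2 dissolves, [Ca^2+] = 3s and [AsO4^3-] = 2s.
Ksp = [Ca^2+]^3[AsO4^3-]^2
Ksp = (3s)^3(2s)^2 = 108s^5
With s = 8.79 × 10^-5: Ksp = 5.7 × 10^-19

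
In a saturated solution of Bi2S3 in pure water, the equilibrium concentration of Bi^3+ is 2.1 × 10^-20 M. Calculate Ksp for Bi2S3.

Ksp ≈ 1.4e-98

Bi2S3(s) ⇌ 2 Bi^3+(aq) + 3 S^2-(aq)
Stoichiometry gives [S^2-] = (3/2)[Bi^3+] = 3.15 × 10^-20 M.
Ksp = [Bi^3+]^2[S^2-]^3
Ksp = (2.1 × 10^-20)^2 × (3.15 × 10^-20)^3 = 1.4 × 10^-98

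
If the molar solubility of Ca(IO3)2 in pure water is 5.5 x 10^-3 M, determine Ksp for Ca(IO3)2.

Ca(IO3)2(s) <=> Ca^2+(aq) + 2 IO3^-(aq)
Let s = molar solubility. Then [Ca^2+] = s and [IO3^-] = 2s.
Ksp = [Ca^2+][IO3^-]^2
Substituting: Ksp = s(2s)^2 = 4s^3
Ksp = 4 × (5.5 x 10^-3)^3 = 6.7 × 10^-7

Ksp ≈ 6.7 × 10^-7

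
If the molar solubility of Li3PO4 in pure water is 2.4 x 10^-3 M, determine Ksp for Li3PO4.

Ksp ≈ 9.0e-10

Li3PO4(s) ⇌ 3 Li^+ + PO4^3-
With molar solubility s: [Li^+] = 3s, [PO4^3-] = s.
Ksp = [Li^+]^3[PO4^3-]
So Ksp = (3s)^3 × s = 27s^4
With s = 2.4 × 10^-3: Ksp = 9.0 x 10^-10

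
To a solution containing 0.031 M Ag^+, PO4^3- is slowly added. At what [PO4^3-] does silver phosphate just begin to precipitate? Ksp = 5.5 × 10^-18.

Ag3PO4(s) ⇌ 3 Ag^+(aq) + PO4^3-(aq)
Ksp = [Ag^+]^3[PO4^3-]
Precipitation begins when Q = Ksp. With [Ag^+] = 0.031 M:
5.5 × 10^-18 = (0.031)^3 × [PO4^3-]
[PO4^3-] = (5.5 × 10^-18 / 2.98 × 10^-5) = 1.8 × 10^-13 M

1.8e-13 M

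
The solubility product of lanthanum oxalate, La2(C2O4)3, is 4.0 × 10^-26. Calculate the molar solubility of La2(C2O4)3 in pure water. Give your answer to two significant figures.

La2(C2O4)3(s) <=> 2 La^3+ + 3 C2O4^2-
Ksp = [La^3+]^2[C2O4^2-]^3
For each mole of La2(C2O4)3 that dissolves: [La^3+] = 2s, [C2O4^2-] = 3s.
So Ksp = (2s)^2 × (3s)^3 = 108s^5
s^5 = 4.0 × 10^-26 / 108, so s = 3.3 × 10^-6 M

s ≈ 3.3 x 10^-6 M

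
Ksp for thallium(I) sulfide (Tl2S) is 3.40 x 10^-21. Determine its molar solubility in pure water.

s = 9.47 x 10^-8 M

Tl2S(s) ⇌ 2 Tl^+(aq) + S^2-(aq)
Ksp = [Tl^+]^2[S^2-]
If s mol/L of Tl2S dissolves, [Tl^+] = 2s and [S^2-] = s.
So Ksp = (2s)^2 × s = 4s^3
Solving, s = (3.40 x 10^-21/4)^(1/3) = 9.47 × 10^-8 M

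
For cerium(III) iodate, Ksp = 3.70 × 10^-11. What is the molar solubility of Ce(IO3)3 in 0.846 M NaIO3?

s = 6.11 × 10^-11 M

Ce(IO3)3(s) ⇌ Ce^3+ + 3 IO3^-
Ksp = [Ce^3+][IO3^-]^3
Let s = moles of Ce(IO3)3 that dissolve per litre. [Ce^3+] = s, [IO3^-] = 0.846 + 3s ≈ 0.846 (common-ion effect: IO3^- is already 0.846 M).
Ksp ≈ s × (0.846)^3
s = 6.11 × 10^-11 M
Check: 3s = 1.8 × 10^-10 ≪ 0.846, so the approximation is valid.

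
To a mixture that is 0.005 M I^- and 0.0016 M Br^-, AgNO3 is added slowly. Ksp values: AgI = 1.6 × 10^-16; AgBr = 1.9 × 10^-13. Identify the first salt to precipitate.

AgI

Precipitation of each salt starts when its ion product equals its Ksp.
For AgI: 1.6 × 10^-16 = 0.005 × [Ag^+]  ⇒  [Ag^+] = 3.2 x 10^-14 M.
For AgBr: 1.9 × 10^-13 = 0.0016 × [Ag^+]  ⇒  [Ag^+] = 1.2 × 10^-10 M.
The salt with the lower threshold [Ag^+] precipitates first: AgI.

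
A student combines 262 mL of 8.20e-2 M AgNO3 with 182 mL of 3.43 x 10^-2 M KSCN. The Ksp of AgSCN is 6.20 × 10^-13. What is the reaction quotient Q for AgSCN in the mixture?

Q ≈ 6.80 × 10^-4

Total volume = 262 + 182 = 444 mL.
[Ag^+] = 8.20 × 10^-2 × (262/444) = 4.839 x 10^-2 M
[SCN^-] = 3.43 x 10^-2 × (182/444) = 1.406 × 10^-2 M
AgSCN(s) <=> Ag^+(aq) + SCN^-(aq), so Q = [Ag^+][SCN^-]
Q = (4.839 × 10^-2)(1.406 x 10^-2) = 6.80 x 10^-4
Q > Ksp, so AgSCN will precipitate.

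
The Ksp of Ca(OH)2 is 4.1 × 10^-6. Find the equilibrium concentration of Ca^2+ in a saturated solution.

Ca(OH)2(s) <=> Ca^2+(aq) + 2 OH^-(aq)
Ksp = [Ca^2+][OH^-]^2
With molar solubility s: [Ca^2+] = s, [OH^-] = 2s.
Substituting: Ksp = s(2s)^2 = 4s^3
s = (4.1 × 10^-6 / 4)^(1/3) = 1.01 x 10^-2 M
[Ca^2+] = s = 1.0 x 10^-2 M

0.010 M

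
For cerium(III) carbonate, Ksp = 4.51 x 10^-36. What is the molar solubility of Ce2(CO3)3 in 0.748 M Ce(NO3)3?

6.68 x 10^-13 M

Ce2(CO3)3(s) ⇌ 2 Ce^3+(aq) + 3 CO3^2-(aq)
Ksp = [Ce^3+]^2[CO3^2-]^3
If s mol/L dissolves here, [Ce^3+] = 0.748 + 2s ≈ 0.748, [CO3^2-] = 3s (common-ion effect: Ce^3+ is already 0.748 M).
Ksp ≈ (0.748)^2 × (3s)^3
s = 6.68 × 10^-13 M
Check: 2s = 1.3 × 10^-12 ≪ 0.748, so the approximation is valid.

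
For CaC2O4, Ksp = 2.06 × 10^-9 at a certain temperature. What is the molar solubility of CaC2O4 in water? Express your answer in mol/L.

CaC2O4(s) ⇌ Ca^2+(aq) + C2O4^2-(aq)
Ksp = [Ca^2+][C2O4^2-]
For each mole of CaC2O4 that dissolves: [Ca^2+] = s, [C2O4^2-] = s.
Ksp = (s)(s) = s^2
s = √(2.06 × 10^-9) = 4.54 × 10^-5 M

s = 4.54e-5 M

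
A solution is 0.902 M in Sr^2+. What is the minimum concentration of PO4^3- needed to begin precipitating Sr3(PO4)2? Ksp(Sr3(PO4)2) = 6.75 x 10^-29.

[PO4^3-] ≈ 9.59 × 10^-15 M

Sr3(PO4)2(s) ⇌ 3 Sr^2+ + 2 PO4^3-
Ksp = [Sr^2+]^3[PO4^3-]^2
Precipitation begins when Q = Ksp. With [Sr^2+] = 0.902 M:
6.75 x 10^-29 = (0.902)^3 × [PO4^3-]^2
[PO4^3-] = (6.75 x 10^-29 / 7.339 × 10^-1)^(1/2) = 9.59 × 10^-15 M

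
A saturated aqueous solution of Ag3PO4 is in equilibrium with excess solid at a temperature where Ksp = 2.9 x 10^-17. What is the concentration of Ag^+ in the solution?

Ag3PO4(s) ⇌ 3 Ag^+ + PO4^3-
Ksp = [Ag^+]^3[PO4^3-]
Let s = molar solubility. Then [Ag^+] = 3s and [PO4^3-] = s.
So Ksp = (3s)^3 × s = 27s^4
s = (2.9 x 10^-17 / 27)^(1/4) = 3.22 x 10^-5 M
[Ag^+] = 3s = 9.7 x 10^-5 M

[Ag^+] = 9.7 x 10^-5 M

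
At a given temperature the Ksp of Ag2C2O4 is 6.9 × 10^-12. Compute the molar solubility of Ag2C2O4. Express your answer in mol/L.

Ag2C2O4(s) ⇌ 2 Ag^+(aq) + C2O4^2-(aq)
Ksp = [Ag^+]^2[C2O4^2-]
For each mole of Ag2C2O4 that dissolves: [Ag^+] = 2s, [C2O4^2-] = s.
Ksp = (2s)^2s = 4s^3
s^3 = 6.9 × 10^-12 / 4, so s = 1.2 × 10^-4 M

1.2 x 10^-4 M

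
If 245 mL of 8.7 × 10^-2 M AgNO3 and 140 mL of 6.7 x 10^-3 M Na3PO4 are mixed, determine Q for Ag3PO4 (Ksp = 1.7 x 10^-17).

Q ≈ 4.1 × 10^-7

Total volume = 245 + 140 = 385 mL.
[Ag^+] = 8.7 × 10^-2 × (245/385) = 5.54 x 10^-2 M
[PO4^3-] = 6.7 x 10^-3 × (140/385) = 2.44 x 10^-3 M
Ag3PO4(s) <=> 3 Ag^+ + PO4^3-, so Q = [Ag^+]^3[PO4^3-]
Q = (5.54 × 10^-2)^3(2.44 × 10^-3) = 4.1 × 10^-7
Q > Ksp, so Ag3PO4 will precipitate.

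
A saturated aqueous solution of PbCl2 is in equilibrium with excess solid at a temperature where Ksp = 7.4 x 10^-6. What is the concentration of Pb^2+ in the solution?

PbCl2(s) ⇌ Pb^2+ + 2 Cl^-
Ksp = [Pb^2+][Cl^-]^2
With molar solubility s: [Pb^2+] = s, [Cl^-] = 2s.
So Ksp = s × (2s)^2 = 4s^3
s^3 = 7.4 x 10^-6 / 4, so s = 1.23 × 10^-2 M
[Pb^2+] = s = 1.2 x 10^-2 M

[Pb^2+] ≈ 1.2e-2 M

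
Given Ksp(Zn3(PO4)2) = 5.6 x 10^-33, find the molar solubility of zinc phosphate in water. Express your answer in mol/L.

Zn3(PO4)2(s) ⇌ 3 Zn^2+ + 2 PO4^3-
Ksp = [Zn^2+]^3[PO4^3-]^2
If s mol/L of Zn3(PO4)2 dissolves, [Zn^2+] = 3s and [PO4^3-] = 2s.
Ksp = (3s)^3(2s)^2 = 108s^5
s = (5.6 x 10^-33 / 108)^(1/5) = 1.4 × 10^-7 M

s = 1.4 × 10^-7 M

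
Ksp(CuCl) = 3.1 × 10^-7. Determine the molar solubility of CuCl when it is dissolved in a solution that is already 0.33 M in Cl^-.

CuCl(s) ⇌ Cu^+(aq) + Cl^-(aq)
Ksp = [Cu^+][Cl^-]
Let s be the molar solubility in this solution. [Cu^+] = s, [Cl^-] = 0.33 + s ≈ 0.33 (since the Cl^- already present dominates).
Ksp ≈ s × 0.33
s = 9.4 × 10^-7 M
Check: s = 9.4 × 10^-7 ≪ 0.33, so the approximation is valid.

s ≈ 9.4e-7 M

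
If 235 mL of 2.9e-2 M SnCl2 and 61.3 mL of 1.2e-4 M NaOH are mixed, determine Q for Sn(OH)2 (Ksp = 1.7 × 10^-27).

Total volume = 235 + 61.3 = 296.3 mL.
[Sn^2+] = 2.9 × 10^-2 × (235/296.3) = 2.30 x 10^-2 M
[OH^-] = 1.2 × 10^-4 × (61.3/296.3) = 2.48 × 10^-5 M
Sn(OH)2(s) ⇌ Sn^2+(aq) + 2 OH^-(aq), so Q = [Sn^2+][OH^-]^2
Q = (2.30 x 10^-2)(2.48 × 10^-5)^2 = 1.4 x 10^-11
Q > Ksp, so Sn(OH)2 will precipitate.

1.4e-11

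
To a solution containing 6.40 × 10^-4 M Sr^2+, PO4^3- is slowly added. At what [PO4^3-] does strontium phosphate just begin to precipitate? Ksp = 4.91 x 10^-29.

Sr3(PO4)2(s) <=> 3 Sr^2+(aq) + 2 PO4^3-(aq)
Ksp = [Sr^2+]^3[PO4^3-]^2
Precipitation begins when Q = Ksp. With [Sr^2+] = 6.40 × 10^-4 M:
4.91 x 10^-29 = (6.40 × 10^-4)^3 × [PO4^3-]^2
[PO4^3-] = (4.91 x 10^-29 / 2.621 × 10^-10)^(1/2) = 4.33 × 10^-10 M

[PO4^3-] ≈ 4.33 × 10^-10 M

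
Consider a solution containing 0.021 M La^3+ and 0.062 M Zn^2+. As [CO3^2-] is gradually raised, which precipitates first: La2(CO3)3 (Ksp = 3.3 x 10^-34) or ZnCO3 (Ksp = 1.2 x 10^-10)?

La2(CO3)3

Precipitation of each salt starts when its ion product equals its Ksp.
For La2(CO3)3: 3.3 x 10^-34 = (0.021)^2 × [CO3^2-]^3  ⇒  [CO3^2-] = 9.1 x 10^-11 M.
For ZnCO3: 1.2 x 10^-10 = 0.062 × [CO3^2-]  ⇒  [CO3^2-] = 1.9 × 10^-9 M.
The salt with the lower threshold [CO3^2-] precipitates first: La2(CO3)3.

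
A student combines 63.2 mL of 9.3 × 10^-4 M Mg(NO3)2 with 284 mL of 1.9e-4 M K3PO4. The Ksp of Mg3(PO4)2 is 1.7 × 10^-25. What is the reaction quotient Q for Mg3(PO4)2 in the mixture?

Total volume = 63.2 + 284 = 347.2 mL.
[Mg^2+] = 9.3 × 10^-4 × (63.2/347.2) = 1.69 x 10^-4 M
[PO4^3-] = 1.9 × 10^-4 × (284/347.2) = 1.55 x 10^-4 M
Mg3(PO4)2(s) ⇌ 3 Mg^2+(aq) + 2 PO4^3-(aq), so Q = [Mg^2+]^3[PO4^3-]^2
Q = (1.69 × 10^-4)^3(1.55 × 10^-4)^2 = 1.2 × 10^-19
Q > Ksp, so Mg3(PO4)2 will precipitate.

Q ≈ 1.2 × 10^-19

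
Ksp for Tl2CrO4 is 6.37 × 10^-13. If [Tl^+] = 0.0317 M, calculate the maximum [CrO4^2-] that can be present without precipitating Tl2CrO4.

[CrO4^2-] = 6.34e-10 M

Tl2CrO4(s) <=> 2 Tl^+(aq) + CrO4^2-(aq)
Ksp = [Tl^+]^2[CrO4^2-]
Precipitation begins when Q = Ksp. With [Tl^+] = 0.0317 M:
6.37 × 10^-13 = (0.0317)^2 × [CrO4^2-]
[CrO4^2-] = (6.37 × 10^-13 / 1.005 x 10^-3) = 6.34 × 10^-10 M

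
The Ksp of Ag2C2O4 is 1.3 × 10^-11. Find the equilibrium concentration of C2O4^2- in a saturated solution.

1.5 × 10^-4 M

Ag2C2O4(s) ⇌ 2 Ag^+(aq) + C2O4^2-(aq)
Ksp = [Ag^+]^2[C2O4^2-]
For each mole of Ag2C2O4 that dissolves: [Ag^+] = 2s, [C2O4^2-] = s.
Substituting: Ksp = (2s)^2s = 4s^3
s^3 = 1.3 × 10^-11 / 4, so s = 1.48 × 10^-4 M
[C2O4^2-] = s = 1.5 × 10^-4 M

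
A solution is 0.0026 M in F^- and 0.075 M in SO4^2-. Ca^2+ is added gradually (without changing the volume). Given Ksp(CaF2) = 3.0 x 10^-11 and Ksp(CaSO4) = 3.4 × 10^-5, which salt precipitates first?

CaF2

Each salt begins to precipitate when Q = Ksp, i.e. when [Ca^2+] reaches its threshold.
For CaF2: 3.0 x 10^-11 = (0.0026)^2 × [Ca^2+]  ⇒  [Ca^2+] = 4.4 × 10^-6 M.
For CaSO4: 3.4 × 10^-5 = 0.075 × [Ca^2+]  ⇒  [Ca^2+] = 4.5 × 10^-4 M.
The salt with the lower threshold [Ca^2+] precipitates first: CaF2.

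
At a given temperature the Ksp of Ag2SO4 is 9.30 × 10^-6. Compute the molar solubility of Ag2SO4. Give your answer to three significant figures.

Ag2SO4(s) ⇌ 2 Ag^+(aq) + SO4^2-(aq)
Ksp = [Ag^+]^2[SO4^2-]
For each mole of Ag2SO4 that dissolves: [Ag^+] = 2s, [SO4^2-] = s.
Substituting: Ksp = (2s)^2s = 4s^3
Solving, s = (9.30 × 10^-6/4)^(1/3) = 1.32 x 10^-2 M

s = 0.0132 M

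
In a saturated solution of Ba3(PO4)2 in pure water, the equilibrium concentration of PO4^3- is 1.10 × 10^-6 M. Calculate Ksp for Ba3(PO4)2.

Ba3(PO4)2(s) <=> 3 Ba^2+ + 2 PO4^3-
Stoichiometry gives [Ba^2+] = (3/2)[PO4^3-] = 1.650 × 10^-6 M.
Ksp = [Ba^2+]^3[PO4^3-]^2
Ksp = (1.650 x 10^-6)^3 × (1.10 × 10^-6)^2 = 5.44 x 10^-30

Ksp ≈ 5.44 x 10^-30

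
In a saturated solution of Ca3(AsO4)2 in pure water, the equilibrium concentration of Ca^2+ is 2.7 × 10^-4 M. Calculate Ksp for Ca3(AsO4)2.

Ksp ≈ 6.4e-19

Ca3(AsO4)2(s) ⇌ 3 Ca^2+ + 2 AsO4^3-
Stoichiometry gives [AsO4^3-] = (2/3)[Ca^2+] = 1.80 x 10^-4 M.
Ksp = [Ca^2+]^3[AsO4^3-]^2
Ksp = (2.7 × 10^-4)^3 × (1.80 × 10^-4)^2 = 6.4 × 10^-19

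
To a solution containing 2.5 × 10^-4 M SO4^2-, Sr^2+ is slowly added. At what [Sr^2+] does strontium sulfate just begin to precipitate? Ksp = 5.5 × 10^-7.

2.2 × 10^-3 M

SrSO4(s) ⇌ Sr^2+ + SO4^2-
Ksp = [Sr^2+][SO4^2-]
Precipitation begins when Q = Ksp. With [SO4^2-] = 2.5 × 10^-4 M:
5.5 × 10^-7 = (2.5 × 10^-4) × [Sr^2+]
[Sr^2+] = (5.5 × 10^-7 / 2.5 × 10^-4) = 2.2 x 10^-3 M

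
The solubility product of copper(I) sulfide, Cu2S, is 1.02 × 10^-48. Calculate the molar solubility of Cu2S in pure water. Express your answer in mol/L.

Cu2S(s) ⇌ 2 Cu^+ + S^2-
Ksp = [Cu^+]^2[S^2-]
For each mole of Cu2S that dissolves: [Cu^+] = 2s, [S^2-] = s.
Ksp = (2s)^2s = 4s^3
s^3 = 1.02 × 10^-48 / 4, so s = 6.34 x 10^-17 M

s = 6.34e-17 M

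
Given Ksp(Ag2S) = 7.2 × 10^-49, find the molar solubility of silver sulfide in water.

5.6 × 10^-17 M

Ag2S(s) ⇌ 2 Ag^+(aq) + S^2-(aq)
Ksp = [Ag^+]^2[S^2-]
Let s = molar solubility. Then [Ag^+] = 2s and [S^2-] = s.
Ksp = (2s)^2s = 4s^3
s^3 = 7.2 × 10^-49 / 4, so s = 5.6 × 10^-17 M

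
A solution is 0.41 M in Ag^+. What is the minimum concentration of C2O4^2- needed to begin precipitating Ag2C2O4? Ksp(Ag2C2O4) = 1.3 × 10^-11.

[C2O4^2-] = 7.7e-11 M

Ag2C2O4(s) ⇌ 2 Ag^+(aq) + C2O4^2-(aq)
Ksp = [Ag^+]^2[C2O4^2-]
Precipitation begins when Q = Ksp. With [Ag^+] = 0.41 M:
1.3 × 10^-11 = (0.41)^2 × [C2O4^2-]
[C2O4^2-] = (1.3 × 10^-11 / 1.68 × 10^-1) = 7.7 × 10^-11 M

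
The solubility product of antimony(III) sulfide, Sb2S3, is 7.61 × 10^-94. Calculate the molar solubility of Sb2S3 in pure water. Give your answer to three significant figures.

Sb2S3(s) ⇌ 2 Sb^3+ + 3 S^2-
Ksp = [Sb^3+]^2[S^2-]^3
Let s = molar solubility. Then [Sb^3+] = 2s and [S^2-] = 3s.
So Ksp = (2s)^2 × (3s)^3 = 108s^5
s^5 = 7.61 × 10^-94 / 108, so s = 9.32 × 10^-20 M

s = 9.32e-20 M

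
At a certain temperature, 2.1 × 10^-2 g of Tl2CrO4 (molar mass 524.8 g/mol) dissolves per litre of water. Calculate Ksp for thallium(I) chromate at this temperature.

Molar solubility s = (2.1 x 10^-2 g/L) / (524.8 g/mol) = 4.00 × 10^-5 M.
Tl2CrO4(s) ⇌ 2 Tl^+ + CrO4^2-
Let s = molar solubility. Then [Tl^+] = 2s and [CrO4^2-] = s.
Ksp = [Tl^+]^2[CrO4^2-]
So Ksp = (2s)^2 × s = 4s^3
Ksp = 4 × (4.00 × 10^-5)^3 = 2.6 × 10^-13

2.6e-13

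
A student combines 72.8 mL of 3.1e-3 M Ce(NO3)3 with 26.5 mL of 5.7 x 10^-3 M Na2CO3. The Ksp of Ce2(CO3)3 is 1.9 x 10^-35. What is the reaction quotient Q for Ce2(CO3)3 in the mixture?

Q ≈ 1.8 x 10^-14

Total volume = 72.8 + 26.5 = 99.3 mL.
[Ce^3+] = 3.1 x 10^-3 × (72.8/99.3) = 2.27 × 10^-3 M
[CO3^2-] = 5.7 × 10^-3 × (26.5/99.3) = 1.52 x 10^-3 M
Ce2(CO3)3(s) ⇌ 2 Ce^3+ + 3 CO3^2-, so Q = [Ce^3+]^2[CO3^2-]^3
Q = (2.27 × 10^-3)^2(1.52 x 10^-3)^3 = 1.8 × 10^-14
Q > Ksp, so Ce2(CO3)3 will precipitate.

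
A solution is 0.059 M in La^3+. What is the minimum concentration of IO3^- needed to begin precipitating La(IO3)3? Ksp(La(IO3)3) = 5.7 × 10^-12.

La(IO3)3(s) <=> La^3+(aq) + 3 IO3^-(aq)
Ksp = [La^3+][IO3^-]^3
Precipitation begins when Q = Ksp. With [La^3+] = 0.059 M:
5.7 × 10^-12 = (0.059) × [IO3^-]^3
[IO3^-] = (5.7 × 10^-12 / 5.9 x 10^-2)^(1/3) = 4.6 × 10^-4 M

[IO3^-] ≈ 4.6 x 10^-4 M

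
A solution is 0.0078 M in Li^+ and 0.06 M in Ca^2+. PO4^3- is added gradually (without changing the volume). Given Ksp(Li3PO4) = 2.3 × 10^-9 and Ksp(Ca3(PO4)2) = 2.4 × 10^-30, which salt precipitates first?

Precipitation of each salt starts when its ion product equals its Ksp.
For Li3PO4: 2.3 × 10^-9 = (0.0078)^3 × [PO4^3-]  ⇒  [PO4^3-] = 4.8 × 10^-3 M.
For Ca3(PO4)2: 2.4 × 10^-30 = (0.06)^3 × [PO4^3-]^2  ⇒  [PO4^3-] = 1.1 × 10^-13 M.
The salt with the lower threshold [PO4^3-] precipitates first: Ca3(PO4)2.

Ca3(PO4)2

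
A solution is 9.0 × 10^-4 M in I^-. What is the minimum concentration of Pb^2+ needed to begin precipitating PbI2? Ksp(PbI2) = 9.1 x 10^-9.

1.1e-2 M

PbI2(s) <=> Pb^2+(aq) + 2 I^-(aq)
Ksp = [Pb^2+][I^-]^2
Precipitation begins when Q = Ksp. With [I^-] = 9.0 × 10^-4 M:
9.1 x 10^-9 = (9.0 × 10^-4)^2 × [Pb^2+]
[Pb^2+] = (9.1 x 10^-9 / 8.10 × 10^-7) = 1.1 x 10^-2 M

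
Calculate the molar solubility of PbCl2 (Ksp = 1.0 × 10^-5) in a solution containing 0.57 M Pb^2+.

2.1 × 10^-3 M

PbCl2(s) ⇌ Pb^2+(aq) + 2 Cl^-(aq)
Ksp = [Pb^2+][Cl^-]^2
Let s = moles of PbCl2 that dissolve per litre. [Pb^2+] = 0.57 + s ≈ 0.57, [Cl^-] = 2s (Ksp is small, so little additional dissolves).
Ksp ≈ 0.57 × (2s)^2
s = 2.1 × 10^-3 M
Check: s = 2.1 × 10^-3 ≪ 0.57, so the approximation is valid.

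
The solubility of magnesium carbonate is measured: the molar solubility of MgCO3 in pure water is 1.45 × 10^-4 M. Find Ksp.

MgCO3(s) <=> Mg^2+ + CO3^2-
For each mole of MgCO3 that dissolves: [Mg^2+] = s, [CO3^2-] = s.
Ksp = [Mg^2+][CO3^2-]
Ksp = (s)(s) = s^2
With s = 1.45 × 10^-4: Ksp = 2.10 × 10^-8

Ksp ≈ 2.10 x 10^-8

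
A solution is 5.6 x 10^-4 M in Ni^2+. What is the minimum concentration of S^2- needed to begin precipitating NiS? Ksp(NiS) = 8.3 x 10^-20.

[S^2-] = 1.5e-16 M

NiS(s) ⇌ Ni^2+ + S^2-
Ksp = [Ni^2+][S^2-]
Precipitation begins when Q = Ksp. With [Ni^2+] = 5.6 x 10^-4 M:
8.3 x 10^-20 = (5.6 x 10^-4) × [S^2-]
[S^2-] = (8.3 x 10^-20 / 5.6 x 10^-4) = 1.5 x 10^-16 M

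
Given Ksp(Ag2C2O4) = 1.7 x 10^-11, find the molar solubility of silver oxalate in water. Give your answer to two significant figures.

Ag2C2O4(s) <=> 2 Ag^+ + C2O4^2-
Ksp = [Ag^+]^2[C2O4^2-]
Let s = molar solubility. Then [Ag^+] = 2s and [C2O4^2-] = s.
So Ksp = (2s)^2 × s = 4s^3
s^3 = 1.7 x 10^-11 / 4, so s = 1.6 × 10^-4 M

s = 1.6 × 10^-4 M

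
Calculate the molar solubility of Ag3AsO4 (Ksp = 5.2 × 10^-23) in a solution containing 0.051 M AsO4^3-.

s ≈ 3.4 x 10^-8 M

Ag3AsO4(s) <=> 3 Ag^+(aq) + AsO4^3-(aq)
Ksp = [Ag^+]^3[AsO4^3-]
Let s = moles of Ag3AsO4 that dissolve per litre. [Ag^+] = 3s, [AsO4^3-] = 0.051 + s ≈ 0.051 (common-ion effect: AsO4^3- is already 0.051 M).
Ksp ≈ (3s)^3 × 0.051
s = 3.4 x 10^-8 M
Check: s = 3.4 × 10^-8 ≪ 0.051, so the approximation is valid.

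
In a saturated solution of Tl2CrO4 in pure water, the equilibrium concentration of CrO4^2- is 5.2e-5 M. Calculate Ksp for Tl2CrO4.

Ksp = 5.6e-13

Tl2CrO4(s) ⇌ 2 Tl^+(aq) + CrO4^2-(aq)
Stoichiometry gives [Tl^+] = (2/1)[CrO4^2-] = 1.04 × 10^-4 M.
Ksp = [Tl^+]^2[CrO4^2-]
Ksp = (1.04 × 10^-4)^2 × 5.2 × 10^-5 = 5.6 x 10^-13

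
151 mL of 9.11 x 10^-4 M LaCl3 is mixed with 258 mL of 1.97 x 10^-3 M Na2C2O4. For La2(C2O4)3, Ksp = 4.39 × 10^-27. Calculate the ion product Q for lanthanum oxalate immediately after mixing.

Total volume = 151 + 258 = 409 mL.
[La^3+] = 9.11 × 10^-4 × (151/409) = 3.363 × 10^-4 M
[C2O4^2-] = 1.97 × 10^-3 × (258/409) = 1.243 × 10^-3 M
La2(C2O4)3(s) <=> 2 La^3+(aq) + 3 C2O4^2-(aq), so Q = [La^3+]^2[C2O4^2-]^3
Q = (3.363 × 10^-4)^2(1.243 x 10^-3)^3 = 2.17 × 10^-16
Q > Ksp, so La2(C2O4)3 will precipitate.

Q ≈ 2.17 x 10^-16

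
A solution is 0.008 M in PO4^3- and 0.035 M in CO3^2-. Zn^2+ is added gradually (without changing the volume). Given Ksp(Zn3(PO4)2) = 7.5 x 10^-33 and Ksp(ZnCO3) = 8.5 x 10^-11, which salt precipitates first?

Zn3(PO4)2

Precipitation of each salt starts when its ion product equals its Ksp.
For Zn3(PO4)2: 7.5 x 10^-33 = (0.008)^2 × [Zn^2+]^3  ⇒  [Zn^2+] = 4.9 × 10^-10 M.
For ZnCO3: 8.5 x 10^-11 = 0.035 × [Zn^2+]  ⇒  [Zn^2+] = 2.4 x 10^-9 M.
The salt with the lower threshold [Zn^2+] precipitates first: Zn3(PO4)2.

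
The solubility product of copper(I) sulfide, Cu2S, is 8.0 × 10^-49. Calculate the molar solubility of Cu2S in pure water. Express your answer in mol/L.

5.8e-17 M

Cu2S(s) ⇌ 2 Cu^+(aq) + S^2-(aq)
Ksp = [Cu^+]^2[S^2-]
Let s = molar solubility. Then [Cu^+] = 2s and [S^2-] = s.
So Ksp = (2s)^2 × s = 4s^3
s = (8.0 × 10^-49 / 4)^(1/3) = 5.8 × 10^-17 M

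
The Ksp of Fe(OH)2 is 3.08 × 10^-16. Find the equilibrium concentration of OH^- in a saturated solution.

Fe(OH)2(s) <=> Fe^2+(aq) + 2 OH^-(aq)
Ksp = [Fe^2+][OH^-]^2
With molar solubility s: [Fe^2+] = s, [OH^-] = 2s.
So Ksp = s × (2s)^2 = 4s^3
s^3 = 3.08 × 10^-16 / 4, so s = 4.254 × 10^-6 M
[OH^-] = 2s = 8.51 × 10^-6 M

[OH^-] = 8.51e-6 M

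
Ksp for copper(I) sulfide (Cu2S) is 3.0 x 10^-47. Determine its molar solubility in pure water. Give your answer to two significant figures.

Cu2S(s) <=> 2 Cu^+ + S^2-
Ksp = [Cu^+]^2[S^2-]
Let s = molar solubility. Then [Cu^+] = 2s and [S^2-] = s.
So Ksp = (2s)^2 × s = 4s^3
s^3 = 3.0 x 10^-47 / 4, so s = 2.0 × 10^-16 M

s ≈ 2.0 x 10^-16 M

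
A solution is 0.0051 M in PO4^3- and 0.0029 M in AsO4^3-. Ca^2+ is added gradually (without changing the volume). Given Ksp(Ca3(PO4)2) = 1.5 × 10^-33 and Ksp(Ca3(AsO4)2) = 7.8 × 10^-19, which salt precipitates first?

Each salt begins to precipitate when Q = Ksp, i.e. when [Ca^2+] reaches its threshold.
For Ca3(PO4)2: 1.5 × 10^-33 = (0.0051)^2 × [Ca^2+]^3  ⇒  [Ca^2+] = 3.9 x 10^-10 M.
For Ca3(AsO4)2: 7.8 × 10^-19 = (0.0029)^2 × [Ca^2+]^3  ⇒  [Ca^2+] = 4.5 x 10^-5 M.
The salt with the lower threshold [Ca^2+] precipitates first: Ca3(PO4)2.

Ca3(PO4)2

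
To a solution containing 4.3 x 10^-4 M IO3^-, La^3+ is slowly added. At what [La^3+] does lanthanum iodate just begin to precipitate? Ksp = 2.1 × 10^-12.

2.6e-2 M

La(IO3)3(s) ⇌ La^3+(aq) + 3 IO3^-(aq)
Ksp = [La^3+][IO3^-]^3
Precipitation begins when Q = Ksp. With [IO3^-] = 4.3 x 10^-4 M:
2.1 × 10^-12 = (4.3 x 10^-4)^3 × [La^3+]
[La^3+] = (2.1 × 10^-12 / 7.95 x 10^-11) = 2.6 x 10^-2 M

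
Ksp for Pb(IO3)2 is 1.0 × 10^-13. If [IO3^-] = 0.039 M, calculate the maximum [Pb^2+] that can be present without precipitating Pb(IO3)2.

Pb(IO3)2(s) ⇌ Pb^2+(aq) + 2 IO3^-(aq)
Ksp = [Pb^2+][IO3^-]^2
Precipitation begins when Q = Ksp. With [IO3^-] = 0.039 M:
1.0 × 10^-13 = (0.039)^2 × [Pb^2+]
[Pb^2+] = (1.0 × 10^-13 / 1.52 × 10^-3) = 6.6 x 10^-11 M

[Pb^2+] = 6.6 × 10^-11 M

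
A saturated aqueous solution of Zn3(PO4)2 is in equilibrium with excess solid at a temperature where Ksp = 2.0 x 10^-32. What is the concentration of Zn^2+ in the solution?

Zn3(PO4)2(s) <=> 3 Zn^2+(aq) + 2 PO4^3-(aq)
Ksp = [Zn^2+]^3[PO4^3-]^2
With molar solubility s: [Zn^2+] = 3s, [PO4^3-] = 2s.
So Ksp = (3s)^3 × (2s)^2 = 108s^5
Solving, s = (2.0 x 10^-32/108)^(1/5) = 1.79 × 10^-7 M
[Zn^2+] = 3s = 5.4 x 10^-7 M

[Zn^2+] ≈ 5.4 × 10^-7 M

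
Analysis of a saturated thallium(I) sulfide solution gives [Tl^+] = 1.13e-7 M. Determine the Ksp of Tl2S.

Tl2S(s) <=> 2 Tl^+ + S^2-
Stoichiometry gives [S^2-] = (1/2)[Tl^+] = 5.650 × 10^-8 M.
Ksp = [Tl^+]^2[S^2-]
Ksp = (1.13 × 10^-7)^2 × 5.650 × 10^-8 = 7.21 x 10^-22

7.21 × 10^-22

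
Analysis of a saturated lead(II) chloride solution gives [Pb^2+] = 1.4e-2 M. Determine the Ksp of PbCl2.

PbCl2(s) <=> Pb^2+ + 2 Cl^-
Stoichiometry gives [Cl^-] = (2/1)[Pb^2+] = 2.80 × 10^-2 M.
Ksp = [Pb^2+][Cl^-]^2
Ksp = 1.4 x 10^-2 × (2.80 × 10^-2)^2 = 1.1 x 10^-5

Ksp = 1.1e-5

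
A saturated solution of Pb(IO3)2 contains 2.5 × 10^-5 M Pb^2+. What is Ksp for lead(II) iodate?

Pb(IO3)2(s) ⇌ Pb^2+(aq) + 2 IO3^-(aq)
Stoichiometry gives [IO3^-] = (2/1)[Pb^2+] = 5.00 × 10^-5 M.
Ksp = [Pb^2+][IO3^-]^2
Ksp = 2.5 × 10^-5 × (5.00 × 10^-5)^2 = 6.3 x 10^-14

Ksp = 6.3e-14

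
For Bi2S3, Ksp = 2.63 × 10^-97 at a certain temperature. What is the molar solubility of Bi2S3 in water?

1.89e-20 M

Bi2S3(s) ⇌ 2 Bi^3+(aq) + 3 S^2-(aq)
Ksp = [Bi^3+]^2[S^2-]^3
With molar solubility s: [Bi^3+] = 2s, [S^2-] = 3s.
Ksp = (2s)^2(3s)^3 = 108s^5
Solving, s = (2.63 × 10^-97/108)^(1/5) = 1.89 × 10^-20 M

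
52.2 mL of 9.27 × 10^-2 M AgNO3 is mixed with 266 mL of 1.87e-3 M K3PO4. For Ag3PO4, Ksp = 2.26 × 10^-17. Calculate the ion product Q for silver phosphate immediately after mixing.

Q ≈ 5.50 × 10^-9

Total volume = 52.2 + 266 = 318.2 mL.
[Ag^+] = 9.27 x 10^-2 × (52.2/318.2) = 1.521 × 10^-2 M
[PO4^3-] = 1.87 x 10^-3 × (266/318.2) = 1.563 x 10^-3 M
Ag3PO4(s) ⇌ 3 Ag^+(aq) + PO4^3-(aq), so Q = [Ag^+]^3[PO4^3-]
Q = (1.521 × 10^-2)^3(1.563 x 10^-3) = 5.50 × 10^-9
Q > Ksp, so Ag3PO4 will precipitate.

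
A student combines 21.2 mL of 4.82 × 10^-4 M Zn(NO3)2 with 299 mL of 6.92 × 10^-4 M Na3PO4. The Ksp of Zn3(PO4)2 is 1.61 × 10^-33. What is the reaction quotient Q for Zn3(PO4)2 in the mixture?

Q ≈ 1.36 x 10^-20

Total volume = 21.2 + 299 = 320.2 mL.
[Zn^2+] = 4.82 x 10^-4 × (21.2/320.2) = 3.191 x 10^-5 M
[PO4^3-] = 6.92 × 10^-4 × (299/320.2) = 6.462 × 10^-4 M
Zn3(PO4)2(s) ⇌ 3 Zn^2+(aq) + 2 PO4^3-(aq), so Q = [Zn^2+]^3[PO4^3-]^2
Q = (3.191 × 10^-5)^3(6.462 × 10^-4)^2 = 1.36 × 10^-20
Q > Ksp, so Zn3(PO4)2 will precipitate.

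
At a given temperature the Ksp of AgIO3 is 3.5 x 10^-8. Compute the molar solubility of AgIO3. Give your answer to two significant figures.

AgIO3(s) ⇌ Ag^+ + IO3^-
Ksp = [Ag^+][IO3^-]
For each mole of AgIO3 that dissolves: [Ag^+] = s, [IO3^-] = s.
Ksp = s^2
s = (3.5 x 10^-8)^(1/2) = 1.9 x 10^-4 M

1.9 × 10^-4 M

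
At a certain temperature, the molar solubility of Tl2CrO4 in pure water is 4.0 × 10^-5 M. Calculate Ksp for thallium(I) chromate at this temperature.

Tl2CrO4(s) ⇌ 2 Tl^+ + CrO4^2-
For each mole of Tl2CrO4 that dissolves: [Tl^+] = 2s, [CrO4^2-] = s.
Ksp = [Tl^+]^2[CrO4^2-]
Ksp = (2s)^2s = 4s^3
With s = 4.0 × 10^-5: Ksp = 2.6 × 10^-13

Ksp = 2.6e-13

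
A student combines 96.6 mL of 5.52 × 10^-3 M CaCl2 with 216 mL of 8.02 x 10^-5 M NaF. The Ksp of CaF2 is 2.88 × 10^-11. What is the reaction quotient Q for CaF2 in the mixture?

Total volume = 96.6 + 216 = 312.6 mL.
[Ca^2+] = 5.52 × 10^-3 × (96.6/312.6) = 1.706 x 10^-3 M
[F^-] = 8.02 × 10^-5 × (216/312.6) = 5.542 × 10^-5 M
CaF2(s) ⇌ Ca^2+(aq) + 2 F^-(aq), so Q = [Ca^2+][F^-]^2
Q = (1.706 × 10^-3)(5.542 × 10^-5)^2 = 5.24 × 10^-12
Q < Ksp, so no precipitate of CaF2 forms.

Q = 5.24 × 10^-12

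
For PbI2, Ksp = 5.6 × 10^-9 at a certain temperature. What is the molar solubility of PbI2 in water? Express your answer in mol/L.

PbI2(s) ⇌ Pb^2+ + 2 I^-
Ksp = [Pb^2+][I^-]^2
If s mol/L of PbI2 dissolves, [Pb^2+] = s and [I^-] = 2s.
So Ksp = s × (2s)^2 = 4s^3
Solving, s = (5.6 × 10^-9/4)^(1/3) = 1.1 × 10^-3 M

s ≈ 1.1 × 10^-3 M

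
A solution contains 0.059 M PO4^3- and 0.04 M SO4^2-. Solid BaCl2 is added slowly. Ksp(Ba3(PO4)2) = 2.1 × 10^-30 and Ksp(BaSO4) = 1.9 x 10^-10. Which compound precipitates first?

Ba3(PO4)2

Each salt begins to precipitate when Q = Ksp, i.e. when [Ba^2+] reaches its threshold.
For Ba3(PO4)2: 2.1 × 10^-30 = (0.059)^2 × [Ba^2+]^3  ⇒  [Ba^2+] = 8.4 × 10^-10 M.
For BaSO4: 1.9 x 10^-10 = 0.04 × [Ba^2+]  ⇒  [Ba^2+] = 4.8 × 10^-9 M.
The salt with the lower threshold [Ba^2+] precipitates first: Ba3(PO4)2.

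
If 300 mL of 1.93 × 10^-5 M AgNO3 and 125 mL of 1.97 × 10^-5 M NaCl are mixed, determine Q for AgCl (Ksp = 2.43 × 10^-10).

Q = 7.89e-11

Total volume = 300 + 125 = 425 mL.
[Ag^+] = 1.93 x 10^-5 × (300/425) = 1.362 x 10^-5 M
[Cl^-] = 1.97 × 10^-5 × (125/425) = 5.794 × 10^-6 M
AgCl(s) ⇌ Ag^+(aq) + Cl^-(aq), so Q = [Ag^+][Cl^-]
Q = (1.362 x 10^-5)(5.794 x 10^-6) = 7.89 × 10^-11
Q < Ksp, so no precipitate of AgCl forms.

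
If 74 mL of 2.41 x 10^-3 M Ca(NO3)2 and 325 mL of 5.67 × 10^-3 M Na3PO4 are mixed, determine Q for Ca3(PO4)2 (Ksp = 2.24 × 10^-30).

1.90 x 10^-15

Total volume = 74 + 325 = 399 mL.
[Ca^2+] = 2.41 × 10^-3 × (74/399) = 4.470 x 10^-4 M
[PO4^3-] = 5.67 × 10^-3 × (325/399) = 4.618 × 10^-3 M
Ca3(PO4)2(s) ⇌ 3 Ca^2+(aq) + 2 PO4^3-(aq), so Q = [Ca^2+]^3[PO4^3-]^2
Q = (4.470 × 10^-4)^3(4.618 × 10^-3)^2 = 1.90 × 10^-15
Q > Ksp, so Ca3(PO4)2 will precipitate.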